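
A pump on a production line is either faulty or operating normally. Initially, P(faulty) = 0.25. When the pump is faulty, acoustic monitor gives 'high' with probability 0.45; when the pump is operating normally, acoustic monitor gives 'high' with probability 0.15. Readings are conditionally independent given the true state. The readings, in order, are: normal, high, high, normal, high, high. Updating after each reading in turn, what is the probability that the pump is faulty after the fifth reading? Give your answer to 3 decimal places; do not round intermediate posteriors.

After 'normal': P(faulty) = 0.55·0.2500 / (0.55·0.2500 + 0.85·0.7500) ≈ 0.1774
After 'high': P(faulty) = 0.45·0.1774 / (0.45·0.1774 + 0.15·0.8226) ≈ 0.3929
After 'high': P(faulty) = 0.45·0.3929 / (0.45·0.3929 + 0.15·0.6071) ≈ 0.6600
After 'normal': P(faulty) = 0.55·0.6600 / (0.55·0.6600 + 0.85·0.3400) ≈ 0.5567
After 'high': P(faulty) = 0.45·0.5567 / (0.45·0.5567 + 0.15·0.4433) ≈ 0.7903

0.790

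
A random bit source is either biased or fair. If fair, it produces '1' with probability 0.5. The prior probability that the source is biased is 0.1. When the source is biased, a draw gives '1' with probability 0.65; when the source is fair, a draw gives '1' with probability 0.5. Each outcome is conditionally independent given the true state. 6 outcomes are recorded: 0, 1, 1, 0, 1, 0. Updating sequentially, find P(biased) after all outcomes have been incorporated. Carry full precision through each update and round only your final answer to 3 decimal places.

Apply Bayes' rule sequentially, carrying P(biased) forward.
After '0': P(biased) = 0.35·0.1000 / (0.35·0.1000 + 0.5·0.9000) ≈ 0.0722
After '1': P(biased) = 0.65·0.0722 / (0.65·0.0722 + 0.5·0.9278) ≈ 0.0918
After '1': P(biased) = 0.65·0.0918 / (0.65·0.0918 + 0.5·0.9082) ≈ 0.1162
After '0': P(biased) = 0.35·0.1162 / (0.35·0.1162 + 0.5·0.8838) ≈ 0.0843
After '1': P(biased) = 0.65·0.0843 / (0.65·0.0843 + 0.5·0.9157) ≈ 0.1068
After '0': P(biased) = 0.35·0.1068 / (0.35·0.1068 + 0.5·0.8932) ≈ 0.0773

0.077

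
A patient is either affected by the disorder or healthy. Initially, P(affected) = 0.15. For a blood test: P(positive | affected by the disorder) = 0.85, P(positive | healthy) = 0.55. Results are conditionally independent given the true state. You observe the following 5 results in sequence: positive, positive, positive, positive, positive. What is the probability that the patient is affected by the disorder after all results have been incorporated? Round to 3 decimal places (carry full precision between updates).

After 'positive': P(affected) = 0.85·0.1500 / (0.85·0.1500 + 0.55·0.8500) ≈ 0.2143
After 'positive': P(affected) = 0.85·0.2143 / (0.85·0.2143 + 0.55·0.7857) ≈ 0.2965
After 'positive': P(affected) = 0.85·0.2965 / (0.85·0.2965 + 0.55·0.7035) ≈ 0.3944
After 'positive': P(affected) = 0.85·0.3944 / (0.85·0.3944 + 0.55·0.6056) ≈ 0.5017
After 'positive': P(affected) = 0.85·0.5017 / (0.85·0.5017 + 0.55·0.4983) ≈ 0.6087

0.609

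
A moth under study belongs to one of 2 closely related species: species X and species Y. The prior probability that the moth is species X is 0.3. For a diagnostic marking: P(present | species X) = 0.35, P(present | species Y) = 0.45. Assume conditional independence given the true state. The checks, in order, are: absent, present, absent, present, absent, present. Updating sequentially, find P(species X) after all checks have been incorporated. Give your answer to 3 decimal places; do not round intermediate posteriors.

After 'absent': P(species X) = 0.65·0.3000 / (0.65·0.3000 + 0.55·0.7000) ≈ 0.3362
After 'present': P(species X) = 0.35·0.3362 / (0.35·0.3362 + 0.45·0.6638) ≈ 0.2826
After 'absent': P(species X) = 0.65·0.2826 / (0.65·0.2826 + 0.55·0.7174) ≈ 0.3177
After 'present': P(species X) = 0.35·0.3177 / (0.35·0.3177 + 0.45·0.6823) ≈ 0.2658
After 'absent': P(species X) = 0.65·0.2658 / (0.65·0.2658 + 0.55·0.7342) ≈ 0.2997
After 'present': P(species X) = 0.35·0.2997 / (0.35·0.2997 + 0.45·0.7003) ≈ 0.2497

0.250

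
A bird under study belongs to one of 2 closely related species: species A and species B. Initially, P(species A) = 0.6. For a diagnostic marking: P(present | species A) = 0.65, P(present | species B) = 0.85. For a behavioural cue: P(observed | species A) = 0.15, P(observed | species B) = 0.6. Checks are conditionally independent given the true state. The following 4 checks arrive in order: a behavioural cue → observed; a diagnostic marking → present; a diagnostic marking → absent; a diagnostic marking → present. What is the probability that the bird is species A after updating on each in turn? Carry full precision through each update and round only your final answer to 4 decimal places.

0.3385

Each posterior becomes the prior for the next update.
After a behavioural cue='observed': P(species A) = 0.15·0.6000 / (0.15·0.6000 + 0.6·0.4000) ≈ 0.2727
After a diagnostic marking='present': P(species A) = 0.65·0.2727 / (0.65·0.2727 + 0.85·0.7273) ≈ 0.2229
After a diagnostic marking='absent': P(species A) = 0.35·0.2229 / (0.35·0.2229 + 0.15·0.7771) ≈ 0.4009
After a diagnostic marking='present': P(species A) = 0.65·0.4009 / (0.65·0.4009 + 0.85·0.5991) ≈ 0.3385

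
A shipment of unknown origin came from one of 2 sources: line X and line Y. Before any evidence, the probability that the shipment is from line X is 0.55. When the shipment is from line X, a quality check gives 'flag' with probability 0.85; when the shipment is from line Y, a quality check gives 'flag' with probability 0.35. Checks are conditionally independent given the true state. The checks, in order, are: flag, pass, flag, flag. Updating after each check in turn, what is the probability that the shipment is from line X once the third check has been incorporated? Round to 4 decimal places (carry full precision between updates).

0.6246

After 'flag': P(line X) = 0.85·0.5500 / (0.85·0.5500 + 0.35·0.4500) ≈ 0.7480
After 'pass': P(line X) = 0.15·0.7480 / (0.15·0.7480 + 0.65·0.2520) ≈ 0.4065
After 'flag': P(line X) = 0.85·0.4065 / (0.85·0.4065 + 0.35·0.5935) ≈ 0.6246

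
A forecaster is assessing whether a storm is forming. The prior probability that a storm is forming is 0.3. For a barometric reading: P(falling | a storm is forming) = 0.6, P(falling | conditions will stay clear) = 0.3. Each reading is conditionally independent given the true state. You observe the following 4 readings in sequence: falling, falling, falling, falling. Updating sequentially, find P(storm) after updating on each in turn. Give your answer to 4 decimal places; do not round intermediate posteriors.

Apply Bayes' rule sequentially, carrying P(storm) forward.
After 'falling': P(storm) = 0.6·0.3000 / (0.6·0.3000 + 0.3·0.7000) ≈ 0.4615
After 'falling': P(storm) = 0.6·0.4615 / (0.6·0.4615 + 0.3·0.5385) ≈ 0.6316
After 'falling': P(storm) = 0.6·0.6316 / (0.6·0.6316 + 0.3·0.3684) ≈ 0.7742
After 'falling': P(storm) = 0.6·0.7742 / (0.6·0.7742 + 0.3·0.2258) ≈ 0.8727

0.8727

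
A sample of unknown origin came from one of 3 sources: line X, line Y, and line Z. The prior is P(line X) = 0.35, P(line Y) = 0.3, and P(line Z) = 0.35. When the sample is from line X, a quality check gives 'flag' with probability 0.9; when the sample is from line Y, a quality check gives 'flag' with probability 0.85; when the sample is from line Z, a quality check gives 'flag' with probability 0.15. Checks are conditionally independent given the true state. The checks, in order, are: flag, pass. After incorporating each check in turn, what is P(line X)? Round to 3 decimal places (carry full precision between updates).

After 'flag': normaliser = 0.9·0.3500 + 0.85·0.3000 + 0.15·0.3500; P(line X) ≈ 0.5060, P(line Y) ≈ 0.4096, P(line Z) ≈ 0.0843
After 'pass': normaliser = 0.1·0.5060 + 0.15·0.4096 + 0.85·0.0843; P(line X) ≈ 0.2754, P(line Y) ≈ 0.3344, P(line Z) ≈ 0.3902

0.275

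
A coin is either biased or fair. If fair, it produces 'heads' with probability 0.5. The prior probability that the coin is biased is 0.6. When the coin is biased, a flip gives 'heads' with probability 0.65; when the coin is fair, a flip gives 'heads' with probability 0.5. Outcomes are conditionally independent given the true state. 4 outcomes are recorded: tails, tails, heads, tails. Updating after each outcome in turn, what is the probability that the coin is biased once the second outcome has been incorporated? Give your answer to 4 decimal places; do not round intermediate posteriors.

Each posterior becomes the prior for the next update.
After 'tails': P(biased) = 0.35·0.6000 / (0.35·0.6000 + 0.5·0.4000) ≈ 0.5122
After 'tails': P(biased) = 0.35·0.5122 / (0.35·0.5122 + 0.5·0.4878) ≈ 0.4236

0.4236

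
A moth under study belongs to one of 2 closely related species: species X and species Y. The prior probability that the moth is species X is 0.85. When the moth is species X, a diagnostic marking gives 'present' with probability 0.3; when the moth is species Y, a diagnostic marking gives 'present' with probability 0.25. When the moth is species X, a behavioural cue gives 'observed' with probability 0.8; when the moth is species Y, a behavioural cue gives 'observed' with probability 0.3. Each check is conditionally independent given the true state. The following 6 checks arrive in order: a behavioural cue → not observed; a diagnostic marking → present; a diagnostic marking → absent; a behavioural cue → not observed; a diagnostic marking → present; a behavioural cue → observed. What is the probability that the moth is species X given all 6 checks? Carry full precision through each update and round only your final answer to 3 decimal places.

0.624

After a behavioural cue='not observed': P(species X) = 0.2·0.8500 / (0.2·0.8500 + 0.7·0.1500) ≈ 0.6182
After a diagnostic marking='present': P(species X) = 0.3·0.6182 / (0.3·0.6182 + 0.25·0.3818) ≈ 0.6602
After a diagnostic marking='absent': P(species X) = 0.7·0.6602 / (0.7·0.6602 + 0.75·0.3398) ≈ 0.6445
After a behavioural cue='not observed': P(species X) = 0.2·0.6445 / (0.2·0.6445 + 0.7·0.3555) ≈ 0.3413
After a diagnostic marking='present': P(species X) = 0.3·0.3413 / (0.3·0.3413 + 0.25·0.6587) ≈ 0.3834
After a behavioural cue='observed': P(species X) = 0.8·0.3834 / (0.8·0.3834 + 0.3·0.6166) ≈ 0.6238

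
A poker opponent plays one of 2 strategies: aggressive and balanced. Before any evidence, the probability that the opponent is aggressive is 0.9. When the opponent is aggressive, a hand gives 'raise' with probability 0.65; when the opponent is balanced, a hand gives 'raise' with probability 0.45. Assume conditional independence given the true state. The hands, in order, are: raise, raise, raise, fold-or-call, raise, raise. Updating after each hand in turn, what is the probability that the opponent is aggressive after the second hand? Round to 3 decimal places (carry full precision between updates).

Each posterior becomes the prior for the next update.
After 'raise': P(aggressive) = 0.65·0.9000 / (0.65·0.9000 + 0.45·0.1000) ≈ 0.9286
After 'raise': P(aggressive) = 0.65·0.9286 / (0.65·0.9286 + 0.45·0.0714) ≈ 0.9494

0.949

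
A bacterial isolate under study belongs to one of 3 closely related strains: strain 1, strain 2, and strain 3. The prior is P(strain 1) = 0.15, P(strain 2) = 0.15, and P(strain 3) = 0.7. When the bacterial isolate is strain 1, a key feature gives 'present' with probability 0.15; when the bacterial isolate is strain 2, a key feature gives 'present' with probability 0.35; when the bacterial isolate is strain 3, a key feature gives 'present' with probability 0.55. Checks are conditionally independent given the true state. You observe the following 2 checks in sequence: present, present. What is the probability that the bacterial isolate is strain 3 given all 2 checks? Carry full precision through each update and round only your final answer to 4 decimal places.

After 'present': normaliser = 0.15·0.1500 + 0.35·0.1500 + 0.55·0.7000; P(strain 1) ≈ 0.0489, P(strain 2) ≈ 0.1141, P(strain 3) ≈ 0.8370
After 'present': normaliser = 0.15·0.0489 + 0.35·0.1141 + 0.55·0.8370; P(strain 1) ≈ 0.0145, P(strain 2) ≈ 0.0787, P(strain 3) ≈ 0.9069

0.9069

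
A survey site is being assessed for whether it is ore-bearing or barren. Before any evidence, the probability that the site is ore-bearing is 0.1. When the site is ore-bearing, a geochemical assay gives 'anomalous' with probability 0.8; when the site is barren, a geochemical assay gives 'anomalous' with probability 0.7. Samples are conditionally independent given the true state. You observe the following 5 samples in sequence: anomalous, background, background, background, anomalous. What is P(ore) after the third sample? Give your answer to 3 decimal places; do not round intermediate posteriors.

Apply Bayes' rule sequentially, carrying P(ore) forward.
After 'anomalous': P(ore) = 0.8·0.1000 / (0.8·0.1000 + 0.7·0.9000) ≈ 0.1127
After 'background': P(ore) = 0.2·0.1127 / (0.2·0.1127 + 0.3·0.8873) ≈ 0.0780
After 'background': P(ore) = 0.2·0.0780 / (0.2·0.0780 + 0.3·0.9220) ≈ 0.0534

0.053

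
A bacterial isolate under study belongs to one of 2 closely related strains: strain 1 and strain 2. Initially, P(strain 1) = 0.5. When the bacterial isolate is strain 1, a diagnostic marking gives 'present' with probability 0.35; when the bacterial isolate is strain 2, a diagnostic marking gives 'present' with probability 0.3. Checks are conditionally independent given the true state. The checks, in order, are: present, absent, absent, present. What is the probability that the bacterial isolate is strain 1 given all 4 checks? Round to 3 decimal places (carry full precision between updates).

After 'present': P(strain 1) = 0.35·0.5000 / (0.35·0.5000 + 0.3·0.5000) ≈ 0.5385
After 'absent': P(strain 1) = 0.65·0.5385 / (0.65·0.5385 + 0.7·0.4615) ≈ 0.5200
After 'absent': P(strain 1) = 0.65·0.5200 / (0.65·0.5200 + 0.7·0.4800) ≈ 0.5015
After 'present': P(strain 1) = 0.35·0.5015 / (0.35·0.5015 + 0.3·0.4985) ≈ 0.5399

0.540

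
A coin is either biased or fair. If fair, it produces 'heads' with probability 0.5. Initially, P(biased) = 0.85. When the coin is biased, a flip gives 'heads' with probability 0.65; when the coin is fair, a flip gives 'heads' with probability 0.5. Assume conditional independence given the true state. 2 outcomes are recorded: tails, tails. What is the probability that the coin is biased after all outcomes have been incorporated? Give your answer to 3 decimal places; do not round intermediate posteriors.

Apply Bayes' rule sequentially, carrying P(biased) forward.
After 'tails': P(biased) = 0.35·0.8500 / (0.35·0.8500 + 0.5·0.1500) ≈ 0.7987
After 'tails': P(biased) = 0.35·0.7987 / (0.35·0.7987 + 0.5·0.2013) ≈ 0.7352

0.735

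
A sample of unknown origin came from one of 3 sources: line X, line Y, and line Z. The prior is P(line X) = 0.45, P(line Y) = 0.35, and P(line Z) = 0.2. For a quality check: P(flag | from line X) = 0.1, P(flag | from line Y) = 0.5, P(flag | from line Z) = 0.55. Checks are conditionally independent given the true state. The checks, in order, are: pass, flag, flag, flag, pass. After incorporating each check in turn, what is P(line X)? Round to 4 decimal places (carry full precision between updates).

After 'pass': normaliser = 0.9·0.4500 + 0.5·0.3500 + 0.45·0.2000; P(line X) ≈ 0.6045, P(line Y) ≈ 0.2612, P(line Z) ≈ 0.1343
After 'flag': normaliser = 0.1·0.6045 + 0.5·0.2612 + 0.55·0.1343; P(line X) ≈ 0.2282, P(line Y) ≈ 0.4930, P(line Z) ≈ 0.2789
After 'flag': normaliser = 0.1·0.2282 + 0.5·0.4930 + 0.55·0.2789; P(line X) ≈ 0.0540, P(line Y) ≈ 0.5831, P(line Z) ≈ 0.3629
After 'flag': normaliser = 0.1·0.0540 + 0.5·0.5831 + 0.55·0.3629; P(line X) ≈ 0.0109, P(line Y) ≈ 0.5872, P(line Z) ≈ 0.4019
After 'pass': normaliser = 0.9·0.0109 + 0.5·0.5872 + 0.45·0.4019; P(line X) ≈ 0.0202, P(line Y) ≈ 0.6063, P(line Z) ≈ 0.3735

0.0202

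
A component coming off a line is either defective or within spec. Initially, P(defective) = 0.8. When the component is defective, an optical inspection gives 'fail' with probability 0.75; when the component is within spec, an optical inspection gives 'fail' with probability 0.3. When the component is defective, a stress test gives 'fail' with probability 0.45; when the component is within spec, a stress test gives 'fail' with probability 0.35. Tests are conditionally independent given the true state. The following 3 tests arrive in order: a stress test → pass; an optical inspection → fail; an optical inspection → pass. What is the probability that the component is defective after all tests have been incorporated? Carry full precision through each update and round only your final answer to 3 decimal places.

0.751

After a stress test='pass': P(defective) = 0.55·0.8000 / (0.55·0.8000 + 0.65·0.2000) ≈ 0.7719
After an optical inspection='fail': P(defective) = 0.75·0.7719 / (0.75·0.7719 + 0.3·0.2281) ≈ 0.8943
After an optical inspection='pass': P(defective) = 0.25·0.8943 / (0.25·0.8943 + 0.7·0.1057) ≈ 0.7514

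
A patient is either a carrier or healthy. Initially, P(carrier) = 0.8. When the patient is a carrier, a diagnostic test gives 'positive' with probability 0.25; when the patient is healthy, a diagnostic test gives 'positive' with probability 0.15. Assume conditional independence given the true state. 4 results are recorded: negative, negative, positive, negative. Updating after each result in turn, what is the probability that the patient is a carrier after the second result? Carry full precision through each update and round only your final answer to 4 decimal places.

After 'negative': P(carrier) = 0.75·0.8000 / (0.75·0.8000 + 0.85·0.2000) ≈ 0.7792
After 'negative': P(carrier) = 0.75·0.7792 / (0.75·0.7792 + 0.85·0.2208) ≈ 0.7569

0.7569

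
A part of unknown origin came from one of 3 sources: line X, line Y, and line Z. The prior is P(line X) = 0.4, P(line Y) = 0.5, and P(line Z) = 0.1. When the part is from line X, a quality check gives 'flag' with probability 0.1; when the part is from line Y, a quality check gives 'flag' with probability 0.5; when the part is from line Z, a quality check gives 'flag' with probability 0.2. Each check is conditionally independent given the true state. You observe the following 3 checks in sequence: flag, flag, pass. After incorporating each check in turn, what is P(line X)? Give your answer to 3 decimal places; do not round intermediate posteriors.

Each posterior becomes the prior for the next update.
After 'flag': normaliser = 0.1·0.4000 + 0.5·0.5000 + 0.2·0.1000; P(line X) ≈ 0.1290, P(line Y) ≈ 0.8065, P(line Z) ≈ 0.0645
After 'flag': normaliser = 0.1·0.1290 + 0.5·0.8065 + 0.2·0.0645; P(line X) ≈ 0.0301, P(line Y) ≈ 0.9398, P(line Z) ≈ 0.0301
After 'pass': normaliser = 0.9·0.0301 + 0.5·0.9398 + 0.8·0.0301; P(line X) ≈ 0.0519, P(line Y) ≈ 0.9019, P(line Z) ≈ 0.0462

0.052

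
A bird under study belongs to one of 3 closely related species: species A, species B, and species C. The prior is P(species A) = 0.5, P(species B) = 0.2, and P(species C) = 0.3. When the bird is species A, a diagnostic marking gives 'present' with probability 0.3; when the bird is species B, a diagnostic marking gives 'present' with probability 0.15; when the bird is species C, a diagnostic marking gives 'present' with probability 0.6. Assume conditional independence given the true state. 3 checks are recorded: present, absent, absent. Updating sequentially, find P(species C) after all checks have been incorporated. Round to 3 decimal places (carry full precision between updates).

Apply Bayes' rule sequentially, carrying P(species C) forward.
After 'present': normaliser = 0.3·0.5000 + 0.15·0.2000 + 0.6·0.3000; P(species A) ≈ 0.4167, P(species B) ≈ 0.0833, P(species C) ≈ 0.5000
After 'absent': normaliser = 0.7·0.4167 + 0.85·0.0833 + 0.4·0.5000; P(species A) ≈ 0.5185, P(species B) ≈ 0.1259, P(species C) ≈ 0.3556
After 'absent': normaliser = 0.7·0.5185 + 0.85·0.1259 + 0.4·0.3556; P(species A) ≈ 0.5929, P(species B) ≈ 0.1748, P(species C) ≈ 0.2323

0.232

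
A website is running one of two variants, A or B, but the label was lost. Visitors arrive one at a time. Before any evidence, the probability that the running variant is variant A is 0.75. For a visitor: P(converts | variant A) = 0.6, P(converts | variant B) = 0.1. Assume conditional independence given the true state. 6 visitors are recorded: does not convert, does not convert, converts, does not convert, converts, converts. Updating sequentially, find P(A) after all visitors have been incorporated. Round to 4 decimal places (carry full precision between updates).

0.9827

After 'does not convert': P(A) = 0.4·0.7500 / (0.4·0.7500 + 0.9·0.2500) ≈ 0.5714
After 'does not convert': P(A) = 0.4·0.5714 / (0.4·0.5714 + 0.9·0.4286) ≈ 0.3721
After 'converts': P(A) = 0.6·0.3721 / (0.6·0.3721 + 0.1·0.6279) ≈ 0.7805
After 'does not convert': P(A) = 0.4·0.7805 / (0.4·0.7805 + 0.9·0.2195) ≈ 0.6124
After 'converts': P(A) = 0.6·0.6124 / (0.6·0.6124 + 0.1·0.3876) ≈ 0.9046
After 'converts': P(A) = 0.6·0.9046 / (0.6·0.9046 + 0.1·0.0954) ≈ 0.9827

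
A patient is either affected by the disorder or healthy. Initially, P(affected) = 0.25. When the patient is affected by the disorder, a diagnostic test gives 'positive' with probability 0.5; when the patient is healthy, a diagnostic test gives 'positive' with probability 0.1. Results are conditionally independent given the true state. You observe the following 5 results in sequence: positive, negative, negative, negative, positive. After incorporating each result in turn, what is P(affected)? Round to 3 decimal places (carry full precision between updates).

After 'positive': P(affected) = 0.5·0.2500 / (0.5·0.2500 + 0.1·0.7500) ≈ 0.6250
After 'negative': P(affected) = 0.5·0.6250 / (0.5·0.6250 + 0.9·0.3750) ≈ 0.4808
After 'negative': P(affected) = 0.5·0.4808 / (0.5·0.4808 + 0.9·0.5192) ≈ 0.3397
After 'negative': P(affected) = 0.5·0.3397 / (0.5·0.3397 + 0.9·0.6603) ≈ 0.2223
After 'positive': P(affected) = 0.5·0.2223 / (0.5·0.2223 + 0.1·0.7777) ≈ 0.5883

0.588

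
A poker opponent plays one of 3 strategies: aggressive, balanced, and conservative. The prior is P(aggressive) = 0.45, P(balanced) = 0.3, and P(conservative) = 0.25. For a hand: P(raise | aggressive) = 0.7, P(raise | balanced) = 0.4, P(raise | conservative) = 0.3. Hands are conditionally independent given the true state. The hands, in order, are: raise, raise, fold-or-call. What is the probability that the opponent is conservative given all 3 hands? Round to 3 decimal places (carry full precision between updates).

0.142

After 'raise': normaliser = 0.7·0.4500 + 0.4·0.3000 + 0.3·0.2500; P(aggressive) ≈ 0.6176, P(balanced) ≈ 0.2353, P(conservative) ≈ 0.1471
After 'raise': normaliser = 0.7·0.6176 + 0.4·0.2353 + 0.3·0.1471; P(aggressive) ≈ 0.7577, P(balanced) ≈ 0.1649, P(conservative) ≈ 0.0773
After 'fold-or-call': normaliser = 0.3·0.7577 + 0.6·0.1649 + 0.7·0.0773; P(aggressive) ≈ 0.5976, P(balanced) ≈ 0.2602, P(conservative) ≈ 0.1423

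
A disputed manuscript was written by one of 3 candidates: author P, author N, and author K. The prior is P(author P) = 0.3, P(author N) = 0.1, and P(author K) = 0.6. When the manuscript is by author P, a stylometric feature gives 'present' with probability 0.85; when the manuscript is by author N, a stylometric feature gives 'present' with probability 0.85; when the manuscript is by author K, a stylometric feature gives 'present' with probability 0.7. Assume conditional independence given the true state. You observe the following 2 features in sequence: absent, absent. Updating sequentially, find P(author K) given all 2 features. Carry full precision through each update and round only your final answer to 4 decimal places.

After 'absent': normaliser = 0.15·0.3000 + 0.15·0.1000 + 0.3·0.6000; P(author P) ≈ 0.1875, P(author N) ≈ 0.0625, P(author K) ≈ 0.7500
After 'absent': normaliser = 0.15·0.1875 + 0.15·0.0625 + 0.3·0.7500; P(author P) ≈ 0.1071, P(author N) ≈ 0.0357, P(author K) ≈ 0.8571

0.8571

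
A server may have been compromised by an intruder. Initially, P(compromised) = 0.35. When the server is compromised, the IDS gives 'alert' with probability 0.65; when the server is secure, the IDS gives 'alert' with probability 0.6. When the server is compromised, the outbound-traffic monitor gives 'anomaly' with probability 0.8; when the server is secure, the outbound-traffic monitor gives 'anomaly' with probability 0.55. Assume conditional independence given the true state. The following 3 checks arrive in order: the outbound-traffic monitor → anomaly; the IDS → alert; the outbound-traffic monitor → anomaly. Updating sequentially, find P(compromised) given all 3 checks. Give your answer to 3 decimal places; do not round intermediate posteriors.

0.552

After the outbound-traffic monitor='anomaly': P(compromised) = 0.8·0.3500 / (0.8·0.3500 + 0.55·0.6500) ≈ 0.4392
After the IDS='alert': P(compromised) = 0.65·0.4392 / (0.65·0.4392 + 0.6·0.5608) ≈ 0.4590
After the outbound-traffic monitor='anomaly': P(compromised) = 0.8·0.4590 / (0.8·0.4590 + 0.55·0.5410) ≈ 0.5524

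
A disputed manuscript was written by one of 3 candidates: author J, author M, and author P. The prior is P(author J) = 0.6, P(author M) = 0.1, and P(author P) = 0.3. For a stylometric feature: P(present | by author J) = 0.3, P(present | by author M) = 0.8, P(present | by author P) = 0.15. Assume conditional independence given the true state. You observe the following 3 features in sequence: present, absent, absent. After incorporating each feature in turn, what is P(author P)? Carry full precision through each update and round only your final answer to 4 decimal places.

After 'present': normaliser = 0.3·0.6000 + 0.8·0.1000 + 0.15·0.3000; P(author J) ≈ 0.5902, P(author M) ≈ 0.2623, P(author P) ≈ 0.1475
After 'absent': normaliser = 0.7·0.5902 + 0.2·0.2623 + 0.85·0.1475; P(author J) ≈ 0.6990, P(author M) ≈ 0.0888, P(author P) ≈ 0.2122
After 'absent': normaliser = 0.7·0.6990 + 0.2·0.0888 + 0.85·0.2122; P(author J) ≈ 0.7118, P(author M) ≈ 0.0258, P(author P) ≈ 0.2624

0.2624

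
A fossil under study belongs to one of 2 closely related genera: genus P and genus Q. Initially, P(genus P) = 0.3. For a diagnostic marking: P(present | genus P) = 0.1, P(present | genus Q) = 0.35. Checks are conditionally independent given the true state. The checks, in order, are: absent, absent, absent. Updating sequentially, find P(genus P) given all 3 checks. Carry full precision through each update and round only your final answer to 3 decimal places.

0.532

After 'absent': P(genus P) = 0.9·0.3000 / (0.9·0.3000 + 0.65·0.7000) ≈ 0.3724
After 'absent': P(genus P) = 0.9·0.3724 / (0.9·0.3724 + 0.65·0.6276) ≈ 0.4510
After 'absent': P(genus P) = 0.9·0.4510 / (0.9·0.4510 + 0.65·0.5490) ≈ 0.5322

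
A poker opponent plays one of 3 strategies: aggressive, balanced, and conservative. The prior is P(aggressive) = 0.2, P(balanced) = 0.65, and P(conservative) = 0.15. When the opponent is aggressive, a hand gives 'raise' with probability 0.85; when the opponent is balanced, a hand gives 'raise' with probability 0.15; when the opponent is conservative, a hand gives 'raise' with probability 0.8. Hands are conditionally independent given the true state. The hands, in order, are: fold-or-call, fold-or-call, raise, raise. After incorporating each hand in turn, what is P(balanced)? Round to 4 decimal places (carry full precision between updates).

After 'fold-or-call': normaliser = 0.15·0.2000 + 0.85·0.6500 + 0.2·0.1500; P(aggressive) ≈ 0.0490, P(balanced) ≈ 0.9020, P(conservative) ≈ 0.0490
After 'fold-or-call': normaliser = 0.15·0.0490 + 0.85·0.9020 + 0.2·0.0490; P(aggressive) ≈ 0.0094, P(balanced) ≈ 0.9781, P(conservative) ≈ 0.0125
After 'raise': normaliser = 0.85·0.0094 + 0.15·0.9781 + 0.8·0.0125; P(aggressive) ≈ 0.0484, P(balanced) ≈ 0.8909, P(conservative) ≈ 0.0607
After 'raise': normaliser = 0.85·0.0484 + 0.15·0.8909 + 0.8·0.0607; P(aggressive) ≈ 0.1841, P(balanced) ≈ 0.5984, P(conservative) ≈ 0.2175

0.5984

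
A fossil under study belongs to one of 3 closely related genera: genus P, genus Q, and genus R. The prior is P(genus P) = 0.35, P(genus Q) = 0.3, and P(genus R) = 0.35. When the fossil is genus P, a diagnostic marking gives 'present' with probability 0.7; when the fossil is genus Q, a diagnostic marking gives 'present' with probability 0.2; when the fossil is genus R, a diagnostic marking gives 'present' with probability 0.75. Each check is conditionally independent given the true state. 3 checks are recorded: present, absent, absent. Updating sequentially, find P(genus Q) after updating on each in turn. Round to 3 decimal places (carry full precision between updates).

0.500

After 'present': normaliser = 0.7·0.3500 + 0.2·0.3000 + 0.75·0.3500; P(genus P) ≈ 0.4317, P(genus Q) ≈ 0.1057, P(genus R) ≈ 0.4626
After 'absent': normaliser = 0.3·0.4317 + 0.8·0.1057 + 0.25·0.4626; P(genus P) ≈ 0.3928, P(genus Q) ≈ 0.2565, P(genus R) ≈ 0.3507
After 'absent': normaliser = 0.3·0.3928 + 0.8·0.2565 + 0.25·0.3507; P(genus P) ≈ 0.2869, P(genus Q) ≈ 0.4996, P(genus R) ≈ 0.2135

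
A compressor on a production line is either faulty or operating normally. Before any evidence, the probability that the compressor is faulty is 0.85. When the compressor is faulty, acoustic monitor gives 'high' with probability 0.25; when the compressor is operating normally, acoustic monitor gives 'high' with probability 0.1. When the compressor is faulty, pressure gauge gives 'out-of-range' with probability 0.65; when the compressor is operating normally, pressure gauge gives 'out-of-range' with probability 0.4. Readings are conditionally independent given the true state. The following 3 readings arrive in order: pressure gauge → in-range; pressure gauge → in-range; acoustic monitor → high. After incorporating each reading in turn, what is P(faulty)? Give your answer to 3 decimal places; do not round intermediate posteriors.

After pressure gauge='in-range': P(faulty) = 0.35·0.8500 / (0.35·0.8500 + 0.6·0.1500) ≈ 0.7677
After pressure gauge='in-range': P(faulty) = 0.35·0.7677 / (0.35·0.7677 + 0.6·0.2323) ≈ 0.6585
After acoustic monitor='high': P(faulty) = 0.25·0.6585 / (0.25·0.6585 + 0.1·0.3415) ≈ 0.8282

0.828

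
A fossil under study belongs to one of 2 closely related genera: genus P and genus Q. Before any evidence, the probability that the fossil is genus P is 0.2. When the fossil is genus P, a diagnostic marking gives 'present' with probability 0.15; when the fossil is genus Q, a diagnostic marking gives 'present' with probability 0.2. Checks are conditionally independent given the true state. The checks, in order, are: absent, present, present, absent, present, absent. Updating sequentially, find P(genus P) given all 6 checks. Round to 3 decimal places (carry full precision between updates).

0.112

Each posterior becomes the prior for the next update.
After 'absent': P(genus P) = 0.85·0.2000 / (0.85·0.2000 + 0.8·0.8000) ≈ 0.2099
After 'present': P(genus P) = 0.15·0.2099 / (0.15·0.2099 + 0.2·0.7901) ≈ 0.1661
After 'present': P(genus P) = 0.15·0.1661 / (0.15·0.1661 + 0.2·0.8339) ≈ 0.1300
After 'absent': P(genus P) = 0.85·0.1300 / (0.85·0.1300 + 0.8·0.8700) ≈ 0.1370
After 'present': P(genus P) = 0.15·0.1370 / (0.15·0.1370 + 0.2·0.8630) ≈ 0.1064
After 'absent': P(genus P) = 0.85·0.1064 / (0.85·0.1064 + 0.8·0.8936) ≈ 0.1123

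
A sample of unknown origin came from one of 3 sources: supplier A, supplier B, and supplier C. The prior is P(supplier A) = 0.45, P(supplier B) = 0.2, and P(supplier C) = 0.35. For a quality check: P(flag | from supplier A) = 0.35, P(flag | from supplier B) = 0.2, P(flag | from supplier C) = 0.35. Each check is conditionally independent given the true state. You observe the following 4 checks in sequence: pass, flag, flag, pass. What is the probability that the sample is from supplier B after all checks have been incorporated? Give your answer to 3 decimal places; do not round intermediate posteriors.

After 'pass': normaliser = 0.65·0.4500 + 0.8·0.2000 + 0.65·0.3500; P(supplier A) ≈ 0.4301, P(supplier B) ≈ 0.2353, P(supplier C) ≈ 0.3346
After 'flag': normaliser = 0.35·0.4301 + 0.2·0.2353 + 0.35·0.3346; P(supplier A) ≈ 0.4784, P(supplier B) ≈ 0.1495, P(supplier C) ≈ 0.3721
After 'flag': normaliser = 0.35·0.4784 + 0.2·0.1495 + 0.35·0.3721; P(supplier A) ≈ 0.5111, P(supplier B) ≈ 0.0913, P(supplier C) ≈ 0.3976
After 'pass': normaliser = 0.65·0.5111 + 0.8·0.0913 + 0.65·0.3976; P(supplier A) ≈ 0.5006, P(supplier B) ≈ 0.1100, P(supplier C) ≈ 0.3894

0.110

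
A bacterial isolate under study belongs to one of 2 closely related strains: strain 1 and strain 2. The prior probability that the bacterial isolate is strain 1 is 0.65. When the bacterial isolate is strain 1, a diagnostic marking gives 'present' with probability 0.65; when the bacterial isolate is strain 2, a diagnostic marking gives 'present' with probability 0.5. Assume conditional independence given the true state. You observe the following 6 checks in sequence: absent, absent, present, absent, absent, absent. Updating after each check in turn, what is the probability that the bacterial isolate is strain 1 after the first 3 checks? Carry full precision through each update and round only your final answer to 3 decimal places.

0.542

Apply Bayes' rule sequentially, carrying P(strain 1) forward.
After 'absent': P(strain 1) = 0.35·0.6500 / (0.35·0.6500 + 0.5·0.3500) ≈ 0.5652
After 'absent': P(strain 1) = 0.35·0.5652 / (0.35·0.5652 + 0.5·0.4348) ≈ 0.4764
After 'present': P(strain 1) = 0.65·0.4764 / (0.65·0.4764 + 0.5·0.5236) ≈ 0.5419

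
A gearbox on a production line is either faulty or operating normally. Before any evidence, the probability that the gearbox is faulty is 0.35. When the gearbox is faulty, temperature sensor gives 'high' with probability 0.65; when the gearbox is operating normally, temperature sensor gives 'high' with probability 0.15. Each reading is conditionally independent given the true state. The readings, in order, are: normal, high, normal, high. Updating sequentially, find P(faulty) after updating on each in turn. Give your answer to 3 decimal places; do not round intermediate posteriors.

0.632

After 'normal': P(faulty) = 0.35·0.3500 / (0.35·0.3500 + 0.85·0.6500) ≈ 0.1815
After 'high': P(faulty) = 0.65·0.1815 / (0.65·0.1815 + 0.15·0.8185) ≈ 0.4900
After 'normal': P(faulty) = 0.35·0.4900 / (0.35·0.4900 + 0.85·0.5100) ≈ 0.2835
After 'high': P(faulty) = 0.65·0.2835 / (0.65·0.2835 + 0.15·0.7165) ≈ 0.6316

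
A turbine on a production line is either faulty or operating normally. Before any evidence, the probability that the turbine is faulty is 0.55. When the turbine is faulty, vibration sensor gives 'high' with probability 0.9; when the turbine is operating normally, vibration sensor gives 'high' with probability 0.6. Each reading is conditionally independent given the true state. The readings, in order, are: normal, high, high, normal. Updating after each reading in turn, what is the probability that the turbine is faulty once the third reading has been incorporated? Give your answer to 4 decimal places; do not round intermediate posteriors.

0.4074

After 'normal': P(faulty) = 0.1·0.5500 / (0.1·0.5500 + 0.4·0.4500) ≈ 0.2340
After 'high': P(faulty) = 0.9·0.2340 / (0.9·0.2340 + 0.6·0.7660) ≈ 0.3143
After 'high': P(faulty) = 0.9·0.3143 / (0.9·0.3143 + 0.6·0.6857) ≈ 0.4074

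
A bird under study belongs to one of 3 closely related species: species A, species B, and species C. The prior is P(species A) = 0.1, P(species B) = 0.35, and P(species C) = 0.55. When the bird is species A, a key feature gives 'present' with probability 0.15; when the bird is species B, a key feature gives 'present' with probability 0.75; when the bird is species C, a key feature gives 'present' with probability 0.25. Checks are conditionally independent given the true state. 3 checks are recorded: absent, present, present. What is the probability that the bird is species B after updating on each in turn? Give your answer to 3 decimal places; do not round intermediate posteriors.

0.640

After 'absent': normaliser = 0.85·0.1000 + 0.25·0.3500 + 0.75·0.5500; P(species A) ≈ 0.1453, P(species B) ≈ 0.1496, P(species C) ≈ 0.7051
After 'present': normaliser = 0.15·0.1453 + 0.75·0.1496 + 0.25·0.7051; P(species A) ≈ 0.0702, P(species B) ≈ 0.3616, P(species C) ≈ 0.5682
After 'present': normaliser = 0.15·0.0702 + 0.75·0.3616 + 0.25·0.5682; P(species A) ≈ 0.0249, P(species B) ≈ 0.6399, P(species C) ≈ 0.3352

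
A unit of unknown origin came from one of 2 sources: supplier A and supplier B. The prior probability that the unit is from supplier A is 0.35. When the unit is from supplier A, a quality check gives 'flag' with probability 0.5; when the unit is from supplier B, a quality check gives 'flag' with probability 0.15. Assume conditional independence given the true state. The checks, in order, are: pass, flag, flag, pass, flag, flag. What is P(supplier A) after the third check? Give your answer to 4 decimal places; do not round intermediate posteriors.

0.7787

Apply Bayes' rule sequentially, carrying P(supplier A) forward.
After 'pass': P(supplier A) = 0.5·0.3500 / (0.5·0.3500 + 0.85·0.6500) ≈ 0.2405
After 'flag': P(supplier A) = 0.5·0.2405 / (0.5·0.2405 + 0.15·0.7595) ≈ 0.5136
After 'flag': P(supplier A) = 0.5·0.5136 / (0.5·0.5136 + 0.15·0.4864) ≈ 0.7787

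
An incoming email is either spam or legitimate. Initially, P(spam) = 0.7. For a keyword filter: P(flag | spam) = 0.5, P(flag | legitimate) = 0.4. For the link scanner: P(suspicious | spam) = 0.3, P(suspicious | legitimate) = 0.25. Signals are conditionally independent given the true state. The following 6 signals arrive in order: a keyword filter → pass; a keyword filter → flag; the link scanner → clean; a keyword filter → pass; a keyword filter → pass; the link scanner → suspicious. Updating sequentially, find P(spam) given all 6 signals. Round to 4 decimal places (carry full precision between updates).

After a keyword filter='pass': P(spam) = 0.5·0.7000 / (0.5·0.7000 + 0.6·0.3000) ≈ 0.6604
After a keyword filter='flag': P(spam) = 0.5·0.6604 / (0.5·0.6604 + 0.4·0.3396) ≈ 0.7085
After the link scanner='clean': P(spam) = 0.7·0.7085 / (0.7·0.7085 + 0.75·0.2915) ≈ 0.6941
After a keyword filter='pass': P(spam) = 0.5·0.6941 / (0.5·0.6941 + 0.6·0.3059) ≈ 0.6540
After a keyword filter='pass': P(spam) = 0.5·0.6540 / (0.5·0.6540 + 0.6·0.3460) ≈ 0.6117
After the link scanner='suspicious': P(spam) = 0.3·0.6117 / (0.3·0.6117 + 0.25·0.3883) ≈ 0.6540

0.6540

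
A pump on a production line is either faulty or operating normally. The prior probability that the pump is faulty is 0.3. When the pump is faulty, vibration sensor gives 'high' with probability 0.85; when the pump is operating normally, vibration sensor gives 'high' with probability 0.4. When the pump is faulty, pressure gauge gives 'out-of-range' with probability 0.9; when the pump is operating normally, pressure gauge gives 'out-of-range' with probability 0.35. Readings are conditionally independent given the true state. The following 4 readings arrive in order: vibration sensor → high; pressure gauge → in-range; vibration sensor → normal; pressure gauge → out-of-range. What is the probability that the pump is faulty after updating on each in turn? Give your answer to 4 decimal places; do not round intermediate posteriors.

0.0826

After vibration sensor='high': P(faulty) = 0.85·0.3000 / (0.85·0.3000 + 0.4·0.7000) ≈ 0.4766
After pressure gauge='in-range': P(faulty) = 0.1·0.4766 / (0.1·0.4766 + 0.65·0.5234) ≈ 0.1229
After vibration sensor='normal': P(faulty) = 0.15·0.1229 / (0.15·0.1229 + 0.6·0.8771) ≈ 0.0338
After pressure gauge='out-of-range': P(faulty) = 0.9·0.0338 / (0.9·0.0338 + 0.35·0.9662) ≈ 0.0826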